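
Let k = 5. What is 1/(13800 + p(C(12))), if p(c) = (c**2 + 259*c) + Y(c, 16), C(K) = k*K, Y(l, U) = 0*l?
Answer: 1/32940 ≈ 3.0358e-5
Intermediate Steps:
Y(l, U) = 0
C(K) = 5*K
p(c) = c**2 + 259*c (p(c) = (c**2 + 259*c) + 0 = c**2 + 259*c)
1/(13800 + p(C(12))) = 1/(13800 + (5*12)*(259 + 5*12)) = 1/(13800 + 60*(259 + 60)) = 1/(13800 + 60*319) = 1/(13800 + 19140) = 1/32940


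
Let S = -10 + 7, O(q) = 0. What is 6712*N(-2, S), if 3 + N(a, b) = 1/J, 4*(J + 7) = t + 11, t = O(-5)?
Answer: -369160/17 ≈ -21715.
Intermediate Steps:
t = 0
S = -3
J = -17/4 (J = -7 + (0 + 11)/4 = -7 + (1/4)*11 = -7 + 11/4 = -17/4 ≈ -4.2500)
N(a, b) = -55/17 (N(a, b) = -3 + 1/(-17/4) = -3 - 4/17 = -55/17)
6712*N(-2, S) = 6712*(-55/17) = -369160/17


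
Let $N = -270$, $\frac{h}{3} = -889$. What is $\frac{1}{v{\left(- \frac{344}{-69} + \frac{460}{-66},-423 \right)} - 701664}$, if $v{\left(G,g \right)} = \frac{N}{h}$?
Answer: $- \frac{889}{623779206} \approx -1.4252 \cdot 10^{-6}$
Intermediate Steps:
$h = -2667$ ($h = 3 \left(-889\right) = -2667$)
$v{\left(G,g \right)} = \frac{90}{889}$ ($v{\left(G,g \right)} = - \frac{270}{-2667} = \left(-270\right) \left(- \frac{1}{2667}\right) = \frac{90}{889}$)
$\frac{1}{v{\left(- \frac{344}{-69} + \frac{460}{-66},-423 \right)} - 701664} = \frac{1}{\frac{90}{889} - 701664} = \frac{1}{- \frac{623779206}{889}} = - \frac{889}{623779206}$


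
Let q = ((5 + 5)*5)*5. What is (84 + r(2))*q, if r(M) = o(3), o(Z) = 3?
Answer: 21750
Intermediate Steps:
r(M) = 3
q = 250 (q = (10*5)*5 = 50*5 = 250)
(84 + r(2))*q = (84 + 3)*250 = 87*250 = 21750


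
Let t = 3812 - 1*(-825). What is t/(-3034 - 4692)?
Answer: -4637/7726 ≈ -0.60018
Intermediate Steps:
t = 4637 (t = 3812 + 825 = 4637)
t/(-3034 - 4692) = 4637/(-3034 - 4692) = 4637/(-7726) = 4637*(-1/7726) = -4637/7726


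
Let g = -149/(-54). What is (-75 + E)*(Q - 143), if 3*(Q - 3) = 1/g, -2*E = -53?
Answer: 1010837/149 ≈ 6784.1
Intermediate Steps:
E = 53/2 (E = -½*(-53) = 53/2 ≈ 26.500)
g = 149/54 (g = -149*(-1/54) = 149/54 ≈ 2.7593)
Q = 465/149 (Q = 3 + 1/(3*(149/54)) = 3 + (⅓)*(54/149) = 3 + 18/149 = 465/149 ≈ 3.1208)
(-75 + E)*(Q - 143) = (-75 + 53/2)*(465/149 - 143) = -97/2*(-20842/149) = 1010837/149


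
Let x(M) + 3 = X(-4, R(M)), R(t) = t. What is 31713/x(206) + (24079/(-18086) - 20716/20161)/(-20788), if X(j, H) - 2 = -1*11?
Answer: -20031956439284707/7579966814648 ≈ -2642.8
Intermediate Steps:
X(j, H) = -9 (X(j, H) = 2 - 1*11 = 2 - 11 = -9)
x(M) = -12 (x(M) = -3 - 9 = -12)
31713/x(206) + (24079/(-18086) - 20716/20161)/(-20788) = 31713/(-12) + (24079/(-18086) - 20716/20161)/(-20788) = 31713*(-1/12) + (24079*(-1/18086) - 20716*1/20161)*(-1/20788) = -10571/4 + (-24079/18086 - 20716/20161)*(-1/20788) = -10571/4 - 860126295/364631846*(-1/20788) = -10571/4 + 860126295/7579966814648 = -20031956439284707/7579966814648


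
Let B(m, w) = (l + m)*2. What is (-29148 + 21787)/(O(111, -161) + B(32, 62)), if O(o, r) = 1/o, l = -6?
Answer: -817071/5773 ≈ -141.53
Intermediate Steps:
B(m, w) = -12 + 2*m (B(m, w) = (-6 + m)*2 = -12 + 2*m)
(-29148 + 21787)/(O(111, -161) + B(32, 62)) = (-29148 + 21787)/(1/111 + (-12 + 2*32)) = -7361/(1/111 + (-12 + 64)) = -7361/(1/111 + 52) = -7361/5773/111 = -7361*111/5773 = -817071/5773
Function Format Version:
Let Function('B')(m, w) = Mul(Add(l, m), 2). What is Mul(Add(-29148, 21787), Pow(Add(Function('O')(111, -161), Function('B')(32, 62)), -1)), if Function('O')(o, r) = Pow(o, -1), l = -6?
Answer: Rational(-817071, 5773) ≈ -141.53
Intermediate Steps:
Function('B')(m, w) = Add(-12, Mul(2, m)) (Function('B')(m, w) = Mul(Add(-6, m), 2) = Add(-12, Mul(2, m)))
Mul(Add(-29148, 21787), Pow(Add(Function('O')(111, -161), Function('B')(32, 62)), -1)) = Mul(Add(-29148, 21787), Pow(Add(Pow(111, -1), Add(-12, Mul(2, 32))), -1)) = Mul(-7361, Pow(Add(Rational(1, 111), Add(-12, 64)), -1)) = Mul(-7361, Pow(Add(Rational(1, 111), 52), -1)) = Mul(-7361, Pow(Rational(5773, 111), -1)) = Mul(-7361, Rational(111, 5773)) = Rational(-817071, 5773)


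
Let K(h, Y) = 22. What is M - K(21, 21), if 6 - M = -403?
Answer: 387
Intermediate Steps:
M = 409 (M = 6 - 1*(-403) = 6 + 403 = 409)
M - K(21, 21) = 409 - 1*22 = 409 - 22 = 387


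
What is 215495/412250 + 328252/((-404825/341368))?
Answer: -369555797469221/1335112850 ≈ -2.7680e+5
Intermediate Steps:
215495/412250 + 328252/((-404825/341368)) = 215495*(1/412250) + 328252/((-404825*1/341368)) = 43099/82450 + 328252/(-404825/341368) = 43099/82450 + 328252*(-341368/404825) = 43099/82450 - 112054728736/404825 = -369555797469221/1335112850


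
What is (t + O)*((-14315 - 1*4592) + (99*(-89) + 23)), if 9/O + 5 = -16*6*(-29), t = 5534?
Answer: -425921266525/2779 ≈ -1.5326e+8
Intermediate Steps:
O = 9/2779 (O = 9/(-5 - 16*6*(-29)) = 9/(-5 - 96*(-29)) = 9/(-5 + 2784) = 9/2779 ≈ 0.0032386)
(t + O)*((-14315 - 1*4592) + (99*(-89) + 23)) = (5534 + 9/2779)*((-14315 - 1*4592) + (99*(-89) + 23)) = 15378995*((-14315 - 4592) + (-8811 + 23))/2779 = 15378995*(-18907 - 8788)/2779 = (15378995/2779)*(-27695) = -425921266525/2779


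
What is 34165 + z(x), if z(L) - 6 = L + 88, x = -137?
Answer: 34122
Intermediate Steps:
z(L) = 94 + L (z(L) = 6 + (L + 88) = 6 + (88 + L) = 94 + L)
34165 + z(x) = 34165 + (94 - 137) = 34165 - 43 = 34122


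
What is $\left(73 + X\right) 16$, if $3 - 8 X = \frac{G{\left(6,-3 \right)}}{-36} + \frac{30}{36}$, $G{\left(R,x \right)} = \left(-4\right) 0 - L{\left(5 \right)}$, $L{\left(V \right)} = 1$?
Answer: $\frac{21101}{18} \approx 1172.3$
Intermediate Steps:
$G{\left(R,x \right)} = -1$ ($G{\left(R,x \right)} = \left(-4\right) 0 - 1 = 0 - 1 = -1$)
$X = \frac{77}{288}$ ($X = \frac{3}{8} - \frac{- \frac{1}{-36} + \frac{30}{36}}{8} = \frac{3}{8} - \frac{\left(-1\right) \left(- \frac{1}{36}\right) + 30 \cdot \frac{1}{36}}{8} = \frac{3}{8} - \frac{\frac{1}{36} + \frac{5}{6}}{8} = \frac{3}{8} - \frac{31}{288} = \frac{77}{288} \approx 0.26736$)
$\left(73 + X\right) 16 = \left(73 + \frac{77}{288}\right) 16 = \frac{21101}{288} \cdot 16 = \frac{21101}{18}$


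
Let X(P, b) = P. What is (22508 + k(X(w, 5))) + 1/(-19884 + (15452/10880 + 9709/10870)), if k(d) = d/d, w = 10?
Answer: 1323146315149339/58782989831 ≈ 22509.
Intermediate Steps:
k(d) = 1
(22508 + k(X(w, 5))) + 1/(-19884 + (15452/10880 + 9709/10870)) = (22508 + 1) + 1/(-19884 + (15452/10880 + 9709/10870)) = 22509 + 1/(-19884 + (15452*(1/10880) + 9709*(1/10870))) = 22509 + 1/(-19884 + (3863/2720 + 9709/10870)) = 22509 + 1/(-19884 + 6839929/2956640) = 22509 + 1/(-58782989831/2956640) = 22509 - 2956640/58782989831 = 1323146315149339/58782989831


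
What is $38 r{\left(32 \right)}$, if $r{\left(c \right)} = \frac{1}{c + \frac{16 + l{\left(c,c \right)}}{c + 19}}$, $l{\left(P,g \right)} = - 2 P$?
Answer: $\frac{323}{264} \approx 1.2235$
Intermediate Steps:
$r{\left(c \right)} = \frac{1}{c + \frac{16 - 2 c}{19 + c}}$ ($r{\left(c \right)} = \frac{1}{c + \frac{16 - 2 c}{c + 19}} = \frac{1}{c + \frac{16 - 2 c}{19 + c}}$)
$38 r{\left(32 \right)} = 38 \frac{19 + 32}{16 + 32^{2} + 17 \cdot 32} = 38 \frac{1}{16 + 1024 + 544} \cdot 51 = 38 \cdot \frac{1}{1584} \cdot 51 = 38 \cdot \frac{17}{528} = \frac{323}{264}$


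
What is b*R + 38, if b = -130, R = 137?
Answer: -17772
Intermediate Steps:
b*R + 38 = -130*137 + 38 = -17810 + 38 = -17772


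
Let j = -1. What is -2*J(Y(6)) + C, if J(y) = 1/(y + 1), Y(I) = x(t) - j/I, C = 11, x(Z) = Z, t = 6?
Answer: 461/43 ≈ 10.721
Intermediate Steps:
Y(I) = 6 + 1/I (Y(I) = 6 - (-1)/I = 6 + 1/I)
J(y) = 1/(1 + y)
-2*J(Y(6)) + C = -2/(1 + (6 + 1/6)) + 11 = -2/(1 + (6 + ⅙)) + 11 = -2/(1 + 37/6) + 11 = -2/43/6 + 11 = -2*6/43 + 11 = -12/43 + 11 = 461/43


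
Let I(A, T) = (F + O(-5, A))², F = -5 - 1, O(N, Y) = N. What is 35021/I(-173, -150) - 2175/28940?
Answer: 202648913/700348 ≈ 289.35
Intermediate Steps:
F = -6
I(A, T) = 121 (I(A, T) = (-6 - 5)² = (-11)² = 121)
35021/I(-173, -150) - 2175/28940 = 35021/121 - 2175/28940 = 35021*(1/121) - 2175*1/28940 = 35021/121 - 435/5788 = 202648913/700348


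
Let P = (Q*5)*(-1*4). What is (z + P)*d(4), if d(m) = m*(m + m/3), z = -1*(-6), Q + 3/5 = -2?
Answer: 3712/3 ≈ 1237.3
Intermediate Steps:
Q = -13/5 (Q = -⅗ - 2 = -13/5 ≈ -2.6000)
z = 6
P = 52 (P = (-13/5*5)*(-1*4) = -13*(-4) = 52)
d(m) = 4*m²/3 (d(m) = m*(m + m*(⅓)) = m*(m + m/3) = m*(4*m/3) = 4*m²/3)
(z + P)*d(4) = (6 + 52)*((4/3)*4²) = 58*((4/3)*16) = 58*(64/3) = 3712/3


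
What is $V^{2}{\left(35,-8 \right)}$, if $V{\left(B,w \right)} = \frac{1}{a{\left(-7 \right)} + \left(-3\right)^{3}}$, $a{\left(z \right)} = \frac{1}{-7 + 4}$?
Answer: $\frac{9}{6724} \approx 0.0013385$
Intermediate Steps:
$a{\left(z \right)} = - \frac{1}{3}$ ($a{\left(z \right)} = \frac{1}{-3} = - \frac{1}{3}$)
$V{\left(B,w \right)} = - \frac{3}{82}$ ($V{\left(B,w \right)} = \frac{1}{- \frac{1}{3} + \left(-3\right)^{3}} = \frac{1}{- \frac{1}{3} - 27} = \frac{1}{- \frac{82}{3}} = - \frac{3}{82}$)
$V^{2}{\left(35,-8 \right)} = \left(- \frac{3}{82}\right)^{2} = \frac{9}{6724}$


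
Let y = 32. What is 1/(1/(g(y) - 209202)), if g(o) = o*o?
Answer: -208178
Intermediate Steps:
g(o) = o**2
1/(1/(g(y) - 209202)) = 1/(1/(32**2 - 209202)) = 1/(1/(1024 - 209202)) = 1/(1/(-208178)) = 1/(-1/208178) = -208178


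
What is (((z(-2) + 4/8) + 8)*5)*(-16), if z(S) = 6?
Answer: -1160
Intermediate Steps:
(((z(-2) + 4/8) + 8)*5)*(-16) = (((6 + 4/8) + 8)*5)*(-16) = (((6 + 4*(1/8)) + 8)*5)*(-16) = (((6 + 1/2) + 8)*5)*(-16) = ((13/2 + 8)*5)*(-16) = ((29/2)*5)*(-16) = (145/2)*(-16) = -1160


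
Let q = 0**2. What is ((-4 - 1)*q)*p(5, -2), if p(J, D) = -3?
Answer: 0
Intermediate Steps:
q = 0
((-4 - 1)*q)*p(5, -2) = ((-4 - 1)*0)*(-3) = -5*0*(-3) = 0*(-3) = 0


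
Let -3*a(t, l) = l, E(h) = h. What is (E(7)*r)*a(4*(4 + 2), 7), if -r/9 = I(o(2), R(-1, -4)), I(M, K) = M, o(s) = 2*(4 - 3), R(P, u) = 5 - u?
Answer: 294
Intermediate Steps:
o(s) = 2 (o(s) = 2*1 = 2)
r = -18 (r = -9*2 = -18)
a(t, l) = -l/3
(E(7)*r)*a(4*(4 + 2), 7) = (7*(-18))*(-1/3*7) = -126*(-7/3) = 294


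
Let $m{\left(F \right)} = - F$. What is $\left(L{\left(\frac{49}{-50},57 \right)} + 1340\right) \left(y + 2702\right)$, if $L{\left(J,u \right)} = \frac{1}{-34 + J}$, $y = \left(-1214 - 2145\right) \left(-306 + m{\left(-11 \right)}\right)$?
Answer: $\frac{2328627301270}{1749} \approx 1.3314 \cdot 10^{9}$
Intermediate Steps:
$y = 990905$ ($y = \left(-1214 - 2145\right) \left(-306 - -11\right) = - 3359 \left(-306 + 11\right) = \left(-3359\right) \left(-295\right) = 990905$)
$\left(L{\left(\frac{49}{-50},57 \right)} + 1340\right) \left(y + 2702\right) = \left(\frac{1}{-34 + \frac{49}{-50}} + 1340\right) \left(990905 + 2702\right) = \left(\frac{1}{-34 + 49 \left(- \frac{1}{50}\right)} + 1340\right) 993607 = \left(\frac{1}{-34 - \frac{49}{50}} + 1340\right) 993607 = \left(\frac{1}{- \frac{1749}{50}} + 1340\right) 993607 = \left(- \frac{50}{1749} + 1340\right) 993607 = \frac{2343610}{1749} \cdot 993607 = \frac{2328627301270}{1749}$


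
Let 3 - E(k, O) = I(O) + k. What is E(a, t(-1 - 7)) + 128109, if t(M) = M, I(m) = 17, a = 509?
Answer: 127586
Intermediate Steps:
E(k, O) = -14 - k (E(k, O) = 3 - (17 + k) = 3 + (-17 - k) = -14 - k)
E(a, t(-1 - 7)) + 128109 = (-14 - 1*509) + 128109 = (-14 - 509) + 128109 = -523 + 128109 = 127586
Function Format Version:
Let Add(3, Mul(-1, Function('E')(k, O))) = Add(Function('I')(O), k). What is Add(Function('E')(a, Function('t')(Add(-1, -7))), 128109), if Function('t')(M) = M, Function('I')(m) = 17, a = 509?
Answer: 127586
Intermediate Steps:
Function('E')(k, O) = Add(-14, Mul(-1, k)) (Function('E')(k, O) = Add(3, Mul(-1, Add(17, k))) = Add(3, Add(-17, Mul(-1, k))) = Add(-14, Mul(-1, k)))
Add(Function('E')(a, Function('t')(Add(-1, -7))), 128109) = Add(Add(-14, Mul(-1, 509)), 128109) = Add(Add(-14, -509), 128109) = Add(-523, 128109) = 127586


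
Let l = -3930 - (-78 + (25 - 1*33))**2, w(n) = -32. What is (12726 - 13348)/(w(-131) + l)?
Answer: 311/5679 ≈ 0.054763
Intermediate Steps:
l = -11326 (l = -3930 - (-78 + (25 - 33))**2 = -3930 - (-78 - 8)**2 = -3930 - 1*(-86)**2 = -3930 - 1*7396 = -3930 - 7396 = -11326)
(12726 - 13348)/(w(-131) + l) = (12726 - 13348)/(-32 - 11326) = -622/(-11358) = -622*(-1/11358) = 311/5679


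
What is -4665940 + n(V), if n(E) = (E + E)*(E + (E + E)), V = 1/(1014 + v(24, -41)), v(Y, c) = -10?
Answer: -2351671087517/504008 ≈ -4.6659e+6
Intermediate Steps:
V = 1/1004 (V = 1/(1014 - 10) = 1/1004 ≈ 0.00099602)
n(E) = 6*E**2 (n(E) = (2*E)*(E + 2*E) = (2*E)*(3*E) = 6*E**2)
-4665940 + n(V) = -4665940 + 6*(1/1004)**2 = -4665940 + 6*(1/1008016) = -4665940 + 3/504008 = -2351671087517/504008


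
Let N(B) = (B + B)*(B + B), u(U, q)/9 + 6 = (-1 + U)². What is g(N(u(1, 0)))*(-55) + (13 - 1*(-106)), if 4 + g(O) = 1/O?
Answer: 3954041/11664 ≈ 339.00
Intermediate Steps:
u(U, q) = -54 + 9*(-1 + U)²
N(B) = 4*B² (N(B) = (2*B)*(2*B) = 4*B²)
g(O) = -4 + 1/O
g(N(u(1, 0)))*(-55) + (13 - 1*(-106)) = (-4 + 1/(4*(-54 + 9*(-1 + 1)²)²))*(-55) + (13 - 1*(-106)) = (-4 + 1/(4*(-54 + 9*0²)²))*(-55) + (13 + 106) = (-4 + 1/(4*(-54 + 9*0)²))*(-55) + 119 = (-4 + 1/(4*(-54 + 0)²))*(-55) + 119 = (-4 + 1/(4*(-54)²))*(-55) + 119 = (-4 + 1/(4*2916))*(-55) + 119 = (-4 + 1/11664)*(-55) + 119 = -46655/11664*(-55) + 119 = 2566025/11664 + 119 = 3954041/11664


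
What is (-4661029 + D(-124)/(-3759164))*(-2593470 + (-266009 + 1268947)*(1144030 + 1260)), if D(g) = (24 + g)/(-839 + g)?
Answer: -4845381183475217734978531100/905018733 ≈ -5.3539e+18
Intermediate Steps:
D(g) = (24 + g)/(-839 + g)
(-4661029 + D(-124)/(-3759164))*(-2593470 + (-266009 + 1268947)*(1144030 + 1260)) = (-4661029 + ((24 - 124)/(-839 - 124))/(-3759164))*(-2593470 + (-266009 + 1268947)*(1144030 + 1260)) = (-4661029 + (-100/(-963))*(-1/3759164))*(-2593470 + 1002938*1145290) = (-4661029 - 1/963*(-100)*(-1/3759164))*(-2593470 + 1148654862020) = (-4661029 + (100/963)*(-1/3759164))*1148652268550 = (-4661029 - 25/905018733)*1148652268550 = -4218318560056282/905018733*1148652268550 = -4845381183475217734978531100/905018733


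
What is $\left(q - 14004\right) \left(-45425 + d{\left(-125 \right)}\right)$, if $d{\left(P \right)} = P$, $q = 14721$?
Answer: $-32659350$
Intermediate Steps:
$\left(q - 14004\right) \left(-45425 + d{\left(-125 \right)}\right) = \left(14721 - 14004\right) \left(-45425 - 125\right) = 717 \left(-45550\right) = -32659350$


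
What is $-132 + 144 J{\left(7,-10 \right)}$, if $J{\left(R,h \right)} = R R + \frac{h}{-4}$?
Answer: $7284$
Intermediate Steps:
$J{\left(R,h \right)} = R^{2} - \frac{h}{4}$
$-132 + 144 J{\left(7,-10 \right)} = -132 + 144 \left(7^{2} - - \frac{5}{2}\right) = -132 + 144 \left(49 + \frac{5}{2}\right) = -132 + 144 \cdot \frac{103}{2} = -132 + 7416 = 7284$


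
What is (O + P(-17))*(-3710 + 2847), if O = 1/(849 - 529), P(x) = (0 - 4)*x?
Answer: -18779743/320 ≈ -58687.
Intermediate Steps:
P(x) = -4*x
O = 1/320 ≈ 0.0031250
(O + P(-17))*(-3710 + 2847) = (1/320 - 4*(-17))*(-3710 + 2847) = (1/320 + 68)*(-863) = (21761/320)*(-863) = -18779743/320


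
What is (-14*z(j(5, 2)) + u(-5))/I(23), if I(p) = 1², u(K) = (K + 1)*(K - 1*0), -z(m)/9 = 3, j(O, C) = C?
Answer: 398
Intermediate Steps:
z(m) = -27 (z(m) = -9*3 = -27)
u(K) = K*(1 + K) (u(K) = (1 + K)*(K + 0) = (1 + K)*K = K*(1 + K))
I(p) = 1
(-14*z(j(5, 2)) + u(-5))/I(23) = (-14*(-27) - 5*(1 - 5))/1 = (378 - 5*(-4))*1 = (378 + 20)*1 = 398*1 = 398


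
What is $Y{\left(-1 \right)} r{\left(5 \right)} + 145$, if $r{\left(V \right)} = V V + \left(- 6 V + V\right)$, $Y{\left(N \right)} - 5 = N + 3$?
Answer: $145$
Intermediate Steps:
$Y{\left(N \right)} = 8 + N$ ($Y{\left(N \right)} = 5 + \left(N + 3\right) = 5 + \left(3 + N\right) = 8 + N$)
$r{\left(V \right)} = V^{2} - 5 V$
$Y{\left(-1 \right)} r{\left(5 \right)} + 145 = \left(8 - 1\right) 5 \left(-5 + 5\right) + 145 = 7 \cdot 5 \cdot 0 + 145 = 7 \cdot 0 + 145 = 0 + 145 = 145$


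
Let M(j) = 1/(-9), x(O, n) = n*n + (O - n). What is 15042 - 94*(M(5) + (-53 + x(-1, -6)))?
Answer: 145624/9 ≈ 16180.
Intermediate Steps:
x(O, n) = O + n**2 - n (x(O, n) = n**2 + (O - n) = O + n**2 - n)
M(j) = -1/9
15042 - 94*(M(5) + (-53 + x(-1, -6))) = 15042 - 94*(-1/9 + (-53 + (-1 + (-6)**2 - 1*(-6)))) = 15042 - 94*(-1/9 + (-53 + (-1 + 36 + 6))) = 15042 - 94*(-1/9 + (-53 + 41)) = 15042 - 94*(-1/9 - 12) = 15042 - 94*(-109)/9 = 15042 - 1*(-10246/9) = 15042 + 10246/9 = 145624/9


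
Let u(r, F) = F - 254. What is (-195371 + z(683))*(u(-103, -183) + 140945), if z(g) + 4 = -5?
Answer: -27452453040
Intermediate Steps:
z(g) = -9 (z(g) = -4 - 5 = -9)
u(r, F) = -254 + F
(-195371 + z(683))*(u(-103, -183) + 140945) = (-195371 - 9)*((-254 - 183) + 140945) = -195380*(-437 + 140945) = -195380*140508 = -27452453040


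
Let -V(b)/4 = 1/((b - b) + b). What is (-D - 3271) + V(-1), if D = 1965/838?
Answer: -2739711/838 ≈ -3269.3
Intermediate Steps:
V(b) = -4/b (V(b) = -4/((b - b) + b) = -4/(0 + b) = -4/b)
D = 1965/838 (D = 1965*(1/838) = 1965/838 ≈ 2.3449)
(-D - 3271) + V(-1) = (-1*1965/838 - 3271) - 4/(-1) = (-1965/838 - 3271) - 4*(-1) = -2743063/838 + 4 = -2739711/838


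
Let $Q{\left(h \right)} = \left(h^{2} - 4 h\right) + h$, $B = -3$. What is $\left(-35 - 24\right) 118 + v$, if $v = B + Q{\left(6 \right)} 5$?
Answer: $-6875$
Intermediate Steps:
$Q{\left(h \right)} = h^{2} - 3 h$
$v = 87$ ($v = -3 + 6 \left(-3 + 6\right) 5 = -3 + 6 \cdot 3 \cdot 5 = -3 + 18 \cdot 5 = -3 + 90 = 87$)
$\left(-35 - 24\right) 118 + v = \left(-35 - 24\right) 118 + 87 = \left(-59\right) 118 + 87 = -6962 + 87 = -6875$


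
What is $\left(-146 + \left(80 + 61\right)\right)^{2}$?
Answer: $25$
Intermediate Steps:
$\left(-146 + \left(80 + 61\right)\right)^{2} = \left(-146 + 141\right)^{2} = \left(-5\right)^{2} = 25$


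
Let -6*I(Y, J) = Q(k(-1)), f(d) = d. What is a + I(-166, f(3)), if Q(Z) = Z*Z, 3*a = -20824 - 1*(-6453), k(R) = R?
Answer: -9581/2 ≈ -4790.5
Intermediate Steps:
a = -14371/3 (a = (-20824 - 1*(-6453))/3 = (-20824 + 6453)/3 = (⅓)*(-14371) = -14371/3 ≈ -4790.3)
Q(Z) = Z²
I(Y, J) = -⅙ (I(Y, J) = -⅙*(-1)² = -⅙*1 = -⅙)
a + I(-166, f(3)) = -14371/3 - ⅙ = -9581/2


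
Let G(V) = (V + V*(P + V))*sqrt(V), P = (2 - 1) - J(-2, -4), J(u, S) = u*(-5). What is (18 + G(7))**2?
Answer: 667 - 252*sqrt(7) ≈ 0.27067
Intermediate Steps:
J(u, S) = -5*u
P = -9 (P = (2 - 1) - (-5)*(-2) = 1 - 1*10 = 1 - 10 = -9)
G(V) = sqrt(V)*(V + V*(-9 + V)) (G(V) = (V + V*(-9 + V))*sqrt(V) = sqrt(V)*(V + V*(-9 + V)))
(18 + G(7))**2 = (18 + 7**(3/2)*(-8 + 7))**2 = (18 + (7*sqrt(7))*(-1))**2 = (18 - 7*sqrt(7))**2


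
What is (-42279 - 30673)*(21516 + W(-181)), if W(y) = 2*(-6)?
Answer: -1568759808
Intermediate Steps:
W(y) = -12
(-42279 - 30673)*(21516 + W(-181)) = (-42279 - 30673)*(21516 - 12) = -72952*21504 = -1568759808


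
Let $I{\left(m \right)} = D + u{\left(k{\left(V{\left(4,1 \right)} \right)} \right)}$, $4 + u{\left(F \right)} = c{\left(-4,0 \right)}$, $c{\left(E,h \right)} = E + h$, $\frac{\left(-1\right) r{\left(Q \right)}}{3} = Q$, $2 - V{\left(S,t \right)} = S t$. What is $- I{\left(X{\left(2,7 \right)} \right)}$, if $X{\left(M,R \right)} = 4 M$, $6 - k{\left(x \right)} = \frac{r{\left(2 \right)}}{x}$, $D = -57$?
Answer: $65$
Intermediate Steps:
$V{\left(S,t \right)} = 2 - S t$
$r{\left(Q \right)} = - 3 Q$
$k{\left(x \right)} = 6 + \frac{6}{x}$ ($k{\left(x \right)} = 6 - \frac{\left(-3\right) 2}{x} = 6 - - \frac{6}{x} = 6 + \frac{6}{x}$)
$u{\left(F \right)} = -8$ ($u{\left(F \right)} = -4 + \left(-4 + 0\right) = -4 - 4 = -8$)
$I{\left(m \right)} = -65$ ($I{\left(m \right)} = -57 - 8 = -65$)
$- I{\left(X{\left(2,7 \right)} \right)} = \left(-1\right) \left(-65\right) = 65$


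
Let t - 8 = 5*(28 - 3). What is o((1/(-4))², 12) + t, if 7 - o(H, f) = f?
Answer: 128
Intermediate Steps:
o(H, f) = 7 - f
t = 133 (t = 8 + 5*(28 - 3) = 8 + 5*25 = 8 + 125 = 133)
o((1/(-4))², 12) + t = (7 - 1*12) + 133 = (7 - 12) + 133 = -5 + 133 = 128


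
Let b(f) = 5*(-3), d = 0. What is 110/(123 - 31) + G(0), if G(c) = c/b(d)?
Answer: 55/46 ≈ 1.1957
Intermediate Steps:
b(f) = -15
G(c) = -c/15 (G(c) = c/(-15) = c*(-1/15) = -c/15)
110/(123 - 31) + G(0) = 110/(123 - 31) - 1/15*0 = 110/92 + 0 = 110*(1/92) + 0 = 55/46 + 0 = 55/46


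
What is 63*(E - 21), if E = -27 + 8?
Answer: -2520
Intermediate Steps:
E = -19
63*(E - 21) = 63*(-19 - 21) = 63*(-40) = -2520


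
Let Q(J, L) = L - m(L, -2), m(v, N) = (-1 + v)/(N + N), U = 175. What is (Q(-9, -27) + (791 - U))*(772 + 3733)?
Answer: 2621910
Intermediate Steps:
m(v, N) = (-1 + v)/(2*N) (m(v, N) = (-1 + v)/((2*N)) = (-1 + v)*(1/(2*N)) = (-1 + v)/(2*N))
Q(J, L) = -¼ + 5*L/4 (Q(J, L) = L - (-1 + L)/(2*(-2)) = L - (-1)*(-1 + L)/(2*2) = L - (¼ - L/4) = L + (-¼ + L/4) = -¼ + 5*L/4)
(Q(-9, -27) + (791 - U))*(772 + 3733) = ((-¼ + (5/4)*(-27)) + (791 - 1*175))*(772 + 3733) = ((-¼ - 135/4) + (791 - 175))*4505 = (-34 + 616)*4505 = 582*4505 = 2621910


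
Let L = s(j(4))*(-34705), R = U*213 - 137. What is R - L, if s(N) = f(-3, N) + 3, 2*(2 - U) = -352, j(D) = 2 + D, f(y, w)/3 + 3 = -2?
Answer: -378683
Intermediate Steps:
f(y, w) = -15 (f(y, w) = -9 + 3*(-2) = -9 - 6 = -15)
U = 178 (U = 2 - ½*(-352) = 2 + 176 = 178)
s(N) = -12 (s(N) = -15 + 3 = -12)
R = 37777 (R = 178*213 - 137 = 37914 - 137 = 37777)
L = 416460 (L = -12*(-34705) = 416460)
R - L = 37777 - 1*416460 = 37777 - 416460 = -378683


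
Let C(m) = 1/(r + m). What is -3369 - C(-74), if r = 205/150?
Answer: -7341021/2179 ≈ -3369.0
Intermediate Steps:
r = 41/30 (r = 205*(1/150) = 41/30 ≈ 1.3667)
C(m) = 1/(41/30 + m)
-3369 - C(-74) = -3369 - 30/(41 + 30*(-74)) = -3369 - 30/(41 - 2220) = -3369 - 30/(-2179) = -3369 - 30*(-1)/2179 = -3369 - 1*(-30/2179) = -3369 + 30/2179 = -7341021/2179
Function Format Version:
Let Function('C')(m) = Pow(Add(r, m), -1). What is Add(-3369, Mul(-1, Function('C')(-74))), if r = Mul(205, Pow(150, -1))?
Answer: Rational(-7341021, 2179) ≈ -3369.0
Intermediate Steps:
r = Rational(41, 30) (r = Mul(205, Rational(1, 150)) = Rational(41, 30) ≈ 1.3667)
Function('C')(m) = Pow(Add(Rational(41, 30), m), -1)
Add(-3369, Mul(-1, Function('C')(-74))) = Add(-3369, Mul(-1, Mul(30, Pow(Add(41, Mul(30, -74)), -1)))) = Add(-3369, Mul(-1, Mul(30, Pow(Add(41, -2220), -1)))) = Add(-3369, Mul(-1, Mul(30, Pow(-2179, -1)))) = Add(-3369, Mul(-1, Mul(30, Rational(-1, 2179)))) = Add(-3369, Mul(-1, Rational(-30, 2179))) = Add(-3369, Rational(30, 2179)) = Rational(-7341021, 2179)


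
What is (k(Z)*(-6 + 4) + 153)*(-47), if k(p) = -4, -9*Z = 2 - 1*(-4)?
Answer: -7567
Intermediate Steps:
Z = -2/3 (Z = -(2 - 1*(-4))/9 = -(2 + 4)/9 = -1/9*6 = -2/3 ≈ -0.66667)
(k(Z)*(-6 + 4) + 153)*(-47) = (-4*(-6 + 4) + 153)*(-47) = (-4*(-2) + 153)*(-47) = (8 + 153)*(-47) = 161*(-47) = -7567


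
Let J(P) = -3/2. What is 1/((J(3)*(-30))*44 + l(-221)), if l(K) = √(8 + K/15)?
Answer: 29700/58806101 - I*√1515/58806101 ≈ 0.00050505 - 6.6189e-7*I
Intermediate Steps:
l(K) = √(8 + K/15) (l(K) = √(8 + K*(1/15)) = √(8 + K/15))
J(P) = -3/2 (J(P) = -3*½ = -3/2)
1/((J(3)*(-30))*44 + l(-221)) = 1/(-3/2*(-30)*44 + √(1800 + 15*(-221))/15) = 1/(45*44 + √(1800 - 3315)/15) = 1/(1980 + √(-1515)/15) = 1/(1980 + (I*√1515)/15) = 1/(1980 + I*√1515/15)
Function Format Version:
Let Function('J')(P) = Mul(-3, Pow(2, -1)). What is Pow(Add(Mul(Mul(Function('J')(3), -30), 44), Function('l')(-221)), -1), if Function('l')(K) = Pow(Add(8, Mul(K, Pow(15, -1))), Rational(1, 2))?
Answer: Add(Rational(29700, 58806101), Mul(Rational(-1, 58806101), I, Pow(1515, Rational(1, 2)))) ≈ Add(0.00050505, Mul(-6.6189e-7, I))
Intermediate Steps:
Function('l')(K) = Pow(Add(8, Mul(Rational(1, 15), K)), Rational(1, 2)) (Function('l')(K) = Pow(Add(8, Mul(K, Rational(1, 15))), Rational(1, 2)) = Pow(Add(8, Mul(Rational(1, 15), K)), Rational(1, 2)))
Function('J')(P) = Rational(-3, 2) (Function('J')(P) = Mul(-3, Rational(1, 2)) = Rational(-3, 2))
Pow(Add(Mul(Mul(Function('J')(3), -30), 44), Function('l')(-221)), -1) = Pow(Add(Mul(Mul(Rational(-3, 2), -30), 44), Mul(Rational(1, 15), Pow(Add(1800, Mul(15, -221)), Rational(1, 2)))), -1) = Pow(Add(Mul(45, 44), Mul(Rational(1, 15), Pow(Add(1800, -3315), Rational(1, 2)))), -1) = Pow(Add(1980, Mul(Rational(1, 15), Pow(-1515, Rational(1, 2)))), -1) = Pow(Add(1980, Mul(Rational(1, 15), Mul(I, Pow(1515, Rational(1, 2))))), -1) = Pow(Add(1980, Mul(Rational(1, 15), I, Pow(1515, Rational(1, 2)))), -1)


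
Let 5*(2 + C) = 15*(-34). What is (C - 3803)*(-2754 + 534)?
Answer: 8673540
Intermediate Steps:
C = -104 (C = -2 + (15*(-34))/5 = -2 + (⅕)*(-510) = -2 - 102 = -104)
(C - 3803)*(-2754 + 534) = (-104 - 3803)*(-2754 + 534) = -3907*(-2220) = 8673540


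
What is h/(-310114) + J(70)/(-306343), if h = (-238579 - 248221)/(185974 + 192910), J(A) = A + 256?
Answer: -4769371264072/4499306847537271 ≈ -0.0010600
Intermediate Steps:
J(A) = 256 + A
h = -121700/94721 (h = -486800/378884 = -486800*1/378884 = -121700/94721 ≈ -1.2848)
h/(-310114) + J(70)/(-306343) = -121700/94721/(-310114) + (256 + 70)/(-306343) = -121700/94721*(-1/310114) + 326*(-1/306343) = 60850/14687154097 - 326/306343 = -4769371264072/4499306847537271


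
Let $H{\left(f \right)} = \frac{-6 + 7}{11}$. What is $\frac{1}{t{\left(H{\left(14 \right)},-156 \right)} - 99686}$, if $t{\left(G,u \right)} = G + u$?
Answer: $- \frac{11}{1098261} \approx -1.0016 \cdot 10^{-5}$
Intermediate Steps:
$H{\left(f \right)} = \frac{1}{11}$ ($H{\left(f \right)} = 1 \cdot \frac{1}{11} = \frac{1}{11}$)
$\frac{1}{t{\left(H{\left(14 \right)},-156 \right)} - 99686} = \frac{1}{\left(\frac{1}{11} - 156\right) - 99686} = \frac{1}{- \frac{1715}{11} - 99686} = \frac{1}{- \frac{1098261}{11}} = - \frac{11}{1098261}$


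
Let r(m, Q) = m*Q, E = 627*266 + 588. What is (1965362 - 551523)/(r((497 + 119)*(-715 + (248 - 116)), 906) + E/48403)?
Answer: -9776292731/2249840341962 ≈ -0.0043453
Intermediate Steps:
E = 167370 (E = 166782 + 588 = 167370)
r(m, Q) = Q*m
(1965362 - 551523)/(r((497 + 119)*(-715 + (248 - 116)), 906) + E/48403) = (1965362 - 551523)/(906*((497 + 119)*(-715 + (248 - 116))) + 167370/48403) = 1413839/(906*(616*(-715 + 132)) + 167370*(1/48403)) = 1413839/(906*(616*(-583)) + 167370/48403) = 1413839/(906*(-359128) + 167370/48403) = 1413839/(-325369968 + 167370/48403) = 1413839/(-15748882393734/48403) = 1413839*(-48403/15748882393734) = -9776292731/2249840341962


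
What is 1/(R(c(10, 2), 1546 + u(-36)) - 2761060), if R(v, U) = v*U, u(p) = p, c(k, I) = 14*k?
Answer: -1/2549660 ≈ -3.9221e-7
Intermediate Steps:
R(v, U) = U*v
1/(R(c(10, 2), 1546 + u(-36)) - 2761060) = 1/((1546 - 36)*(14*10) - 2761060) = 1/(1510*140 - 2761060) = 1/(211400 - 2761060) = 1/(-2549660) = -1/2549660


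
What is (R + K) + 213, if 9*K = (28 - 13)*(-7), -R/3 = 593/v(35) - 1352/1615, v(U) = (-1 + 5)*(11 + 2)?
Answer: 42737401/251940 ≈ 169.63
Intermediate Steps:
v(U) = 52 (v(U) = 4*13 = 52)
R = -2662173/83980 (R = -3*(593/52 - 1352/1615) = -3*887391/83980 = -2662173/83980 ≈ -31.700)
K = -35/3 (K = ((28 - 13)*(-7))/9 = (15*(-7))/9 = (⅑)*(-105) = -35/3 ≈ -11.667)
(R + K) + 213 = (-2662173/83980 - 35/3) + 213 = -10925819/251940 + 213 = 42737401/251940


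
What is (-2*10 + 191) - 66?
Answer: 105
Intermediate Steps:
(-2*10 + 191) - 66 = (-20 + 191) - 66 = 171 - 66 = 105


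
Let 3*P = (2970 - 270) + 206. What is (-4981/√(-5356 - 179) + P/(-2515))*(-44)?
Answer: 127864/7545 - 219164*I*√615/1845 ≈ 16.947 - 2945.8*I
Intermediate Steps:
P = 2906/3 (P = ((2970 - 270) + 206)/3 = (2700 + 206)/3 = (⅓)*2906 = 2906/3 ≈ 968.67)
(-4981/√(-5356 - 179) + P/(-2515))*(-44) = (-4981/√(-5356 - 179) + (2906/3)/(-2515))*(-44) = (-4981*(-I*√615/1845) + (2906/3)*(-1/2515))*(-44) = (-4981*(-I*√615/1845) - 2906/7545)*(-44) = (-(-4981)*I*√615/1845 - 2906/7545)*(-44) = (4981*I*√615/1845 - 2906/7545)*(-44) = (-2906/7545 + 4981*I*√615/1845)*(-44) = 127864/7545 - 219164*I*√615/1845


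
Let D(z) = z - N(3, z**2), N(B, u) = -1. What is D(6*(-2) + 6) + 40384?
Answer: 40379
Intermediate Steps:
D(z) = 1 + z (D(z) = z - 1*(-1) = z + 1 = 1 + z)
D(6*(-2) + 6) + 40384 = (1 + (6*(-2) + 6)) + 40384 = (1 + (-12 + 6)) + 40384 = (1 - 6) + 40384 = -5 + 40384 = 40379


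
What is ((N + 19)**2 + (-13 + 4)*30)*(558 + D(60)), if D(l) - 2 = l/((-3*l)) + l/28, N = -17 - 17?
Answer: -176970/7 ≈ -25281.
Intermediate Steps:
N = -34
D(l) = 5/3 + l/28 (D(l) = 2 + (l/((-3*l)) + l/28) = 2 + (l*(-1/(3*l)) + l*(1/28)) = 2 + (-1/3 + l/28) = 5/3 + l/28)
((N + 19)**2 + (-13 + 4)*30)*(558 + D(60)) = ((-34 + 19)**2 + (-13 + 4)*30)*(558 + (5/3 + (1/28)*60)) = ((-15)**2 - 9*30)*(558 + (5/3 + 15/7)) = (225 - 270)*(558 + 80/21) = -45*11798/21 = -176970/7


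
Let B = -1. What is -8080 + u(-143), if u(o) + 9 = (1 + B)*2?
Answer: -8089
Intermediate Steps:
u(o) = -9 (u(o) = -9 + (1 - 1)*2 = -9 + 0*2 = -9 + 0 = -9)
-8080 + u(-143) = -8080 - 9 = -8089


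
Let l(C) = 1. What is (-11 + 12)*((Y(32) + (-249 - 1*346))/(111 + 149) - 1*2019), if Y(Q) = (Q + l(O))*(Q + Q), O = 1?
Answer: -523423/260 ≈ -2013.2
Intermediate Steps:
Y(Q) = 2*Q*(1 + Q) (Y(Q) = (Q + 1)*(Q + Q) = (1 + Q)*(2*Q) = 2*Q*(1 + Q))
(-11 + 12)*((Y(32) + (-249 - 1*346))/(111 + 149) - 1*2019) = (-11 + 12)*((2*32*(1 + 32) + (-249 - 1*346))/(111 + 149) - 1*2019) = 1*((2*32*33 + (-249 - 346))/260 - 2019) = 1*((2112 - 595)*(1/260) - 2019) = 1*(1517*(1/260) - 2019) = 1*(1517/260 - 2019) = 1*(-523423/260) = -523423/260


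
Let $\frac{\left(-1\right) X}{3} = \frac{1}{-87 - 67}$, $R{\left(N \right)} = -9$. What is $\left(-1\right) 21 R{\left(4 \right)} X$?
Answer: $\frac{81}{22} \approx 3.6818$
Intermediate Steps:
$X = \frac{3}{154}$ ($X = - \frac{3}{-87 - 67} = - \frac{3}{-154} = \left(-3\right) \left(- \frac{1}{154}\right) = \frac{3}{154} \approx 0.019481$)
$\left(-1\right) 21 R{\left(4 \right)} X = \left(-1\right) 21 \left(-9\right) \frac{3}{154} = \left(-21\right) \left(-9\right) \frac{3}{154} = 189 \cdot \frac{3}{154} = \frac{81}{22}$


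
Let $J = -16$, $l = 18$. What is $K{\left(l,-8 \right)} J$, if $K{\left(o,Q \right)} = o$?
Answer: $-288$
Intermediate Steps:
$K{\left(l,-8 \right)} J = 18 \left(-16\right) = -288$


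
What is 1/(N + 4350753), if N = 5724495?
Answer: 1/10075248 ≈ 9.9253e-8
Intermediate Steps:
1/(N + 4350753) = 1/(5724495 + 4350753) = 1/10075248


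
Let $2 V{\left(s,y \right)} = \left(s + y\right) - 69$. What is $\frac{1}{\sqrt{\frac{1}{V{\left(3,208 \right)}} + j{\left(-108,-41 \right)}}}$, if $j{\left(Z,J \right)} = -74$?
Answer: $- \frac{i \sqrt{372963}}{5253} \approx - 0.11626 i$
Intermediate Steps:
$V{\left(s,y \right)} = - \frac{69}{2} + \frac{s}{2} + \frac{y}{2}$ ($V{\left(s,y \right)} = \frac{\left(s + y\right) - 69}{2} = \frac{-69 + s + y}{2} = - \frac{69}{2} + \frac{s}{2} + \frac{y}{2}$)
$\frac{1}{\sqrt{\frac{1}{V{\left(3,208 \right)}} + j{\left(-108,-41 \right)}}} = \frac{1}{\sqrt{\frac{1}{- \frac{69}{2} + \frac{1}{2} \cdot 3 + \frac{1}{2} \cdot 208} - 74}} = \frac{1}{\sqrt{\frac{1}{- \frac{69}{2} + \frac{3}{2} + 104} - 74}} = \frac{1}{\sqrt{\frac{1}{71} - 74}} = \frac{1}{\sqrt{- \frac{5253}{71}}} = \frac{1}{\frac{1}{71} i \sqrt{372963}} = - \frac{i \sqrt{372963}}{5253}$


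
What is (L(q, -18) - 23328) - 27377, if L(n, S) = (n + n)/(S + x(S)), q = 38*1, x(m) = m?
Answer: -456364/9 ≈ -50707.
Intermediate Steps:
q = 38
L(n, S) = n/S (L(n, S) = (n + n)/(S + S) = (2*n)/((2*S)) = (2*n)*(1/(2*S)) = n/S)
(L(q, -18) - 23328) - 27377 = (38/(-18) - 23328) - 27377 = (38*(-1/18) - 23328) - 27377 = (-19/9 - 23328) - 27377 = -209971/9 - 27377 = -456364/9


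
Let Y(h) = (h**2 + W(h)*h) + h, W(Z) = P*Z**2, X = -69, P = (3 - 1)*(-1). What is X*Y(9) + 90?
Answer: 94482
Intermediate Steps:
P = -2 (P = 2*(-1) = -2)
W(Z) = -2*Z**2
Y(h) = h + h**2 - 2*h**3 (Y(h) = (h**2 + (-2*h**2)*h) + h = (h**2 - 2*h**3) + h = h + h**2 - 2*h**3)
X*Y(9) + 90 = -621*(1 + 9 - 2*9**2) + 90 = -621*(1 + 9 - 2*81) + 90 = -621*(1 + 9 - 162) + 90 = -621*(-152) + 90 = -69*(-1368) + 90 = 94392 + 90 = 94482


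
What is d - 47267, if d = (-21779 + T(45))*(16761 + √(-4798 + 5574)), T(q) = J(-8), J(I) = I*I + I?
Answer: -364146470 - 43446*√194 ≈ -3.6475e+8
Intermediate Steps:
J(I) = I + I² (J(I) = I² + I = I + I²)
T(q) = 56 (T(q) = -8*(1 - 8) = -8*(-7) = 56)
d = -364099203 - 43446*√194 (d = (-21779 + 56)*(16761 + √(-4798 + 5574)) = -21723*(16761 + √776) = -21723*(16761 + 2*√194) = -364099203 - 43446*√194 ≈ -3.6470e+8)
d - 47267 = (-364099203 - 43446*√194) - 47267 = -364146470 - 43446*√194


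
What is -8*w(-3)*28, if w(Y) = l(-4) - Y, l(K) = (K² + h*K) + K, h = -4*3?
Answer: -14112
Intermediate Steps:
h = -12
l(K) = K² - 11*K (l(K) = (K² - 12*K) + K = K² - 11*K)
w(Y) = 60 - Y (w(Y) = -4*(-11 - 4) - Y = -4*(-15) - Y = 60 - Y)
-8*w(-3)*28 = -8*(60 - 1*(-3))*28 = -8*(60 + 3)*28 = -8*63*28 = -504*28 = -14112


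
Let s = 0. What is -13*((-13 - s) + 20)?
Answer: -91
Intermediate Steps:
-13*((-13 - s) + 20) = -13*((-13 - 1*0) + 20) = -13*((-13 + 0) + 20) = -13*(-13 + 20) = -13*7 = -91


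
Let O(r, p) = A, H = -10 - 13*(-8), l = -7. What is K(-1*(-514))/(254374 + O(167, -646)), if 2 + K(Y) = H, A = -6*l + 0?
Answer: 23/63604 ≈ 0.00036161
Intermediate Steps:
H = 94 (H = -10 + 104 = 94)
A = 42 (A = -6*(-7) + 0 = 42 + 0 = 42)
O(r, p) = 42
K(Y) = 92 (K(Y) = -2 + 94 = 92)
K(-1*(-514))/(254374 + O(167, -646)) = 92/(254374 + 42) = 92/254416 = 92*(1/254416) = 23/63604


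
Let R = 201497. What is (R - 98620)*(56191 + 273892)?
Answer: 33957948791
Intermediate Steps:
(R - 98620)*(56191 + 273892) = (201497 - 98620)*(56191 + 273892) = 102877*330083 = 33957948791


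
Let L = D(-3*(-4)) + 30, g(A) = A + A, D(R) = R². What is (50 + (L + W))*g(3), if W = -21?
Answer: 1218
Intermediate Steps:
g(A) = 2*A
L = 174 (L = (-3*(-4))² + 30 = 12² + 30 = 144 + 30 = 174)
(50 + (L + W))*g(3) = (50 + (174 - 21))*(2*3) = (50 + 153)*6 = 203*6 = 1218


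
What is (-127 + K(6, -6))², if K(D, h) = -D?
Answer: 17689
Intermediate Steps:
(-127 + K(6, -6))² = (-127 - 1*6)² = (-127 - 6)² = (-133)² = 17689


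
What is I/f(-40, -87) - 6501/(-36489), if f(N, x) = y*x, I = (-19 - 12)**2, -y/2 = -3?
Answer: -10557469/6349086 ≈ -1.6628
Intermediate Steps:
y = 6 (y = -2*(-3) = 6)
I = 961 (I = (-31)**2 = 961)
f(N, x) = 6*x
I/f(-40, -87) - 6501/(-36489) = 961/((6*(-87))) - 6501/(-36489) = 961/(-522) - 6501*(-1/36489) = 961*(-1/522) + 2167/12163 = -961/522 + 2167/12163 = -10557469/6349086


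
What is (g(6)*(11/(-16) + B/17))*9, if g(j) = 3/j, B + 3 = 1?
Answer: -1971/544 ≈ -3.6232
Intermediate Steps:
B = -2 (B = -3 + 1 = -2)
(g(6)*(11/(-16) + B/17))*9 = ((3/6)*(11/(-16) - 2/17))*9 = ((3*(⅙))*(11*(-1/16) - 2*1/17))*9 = ((-11/16 - 2/17)/2)*9 = ((½)*(-219/272))*9 = -219/544*9 = -1971/544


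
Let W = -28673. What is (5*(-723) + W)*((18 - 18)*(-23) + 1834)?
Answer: -59216192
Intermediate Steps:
(5*(-723) + W)*((18 - 18)*(-23) + 1834) = (5*(-723) - 28673)*((18 - 18)*(-23) + 1834) = (-3615 - 28673)*(0*(-23) + 1834) = -32288*(0 + 1834) = -32288*1834 = -59216192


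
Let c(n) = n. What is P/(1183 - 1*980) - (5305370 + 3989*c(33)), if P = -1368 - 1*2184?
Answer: -1103715973/203 ≈ -5.4370e+6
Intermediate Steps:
P = -3552 (P = -1368 - 2184 = -3552)
P/(1183 - 1*980) - (5305370 + 3989*c(33)) = -3552/(1183 - 1*980) - 3989/(1/(33 + 1330)) = -3552/(1183 - 980) - 3989/(1/1363) = -3552/203 - 3989/1/1363 = -3552*1/203 - 3989*1363 = -3552/203 - 5437007 = -1103715973/203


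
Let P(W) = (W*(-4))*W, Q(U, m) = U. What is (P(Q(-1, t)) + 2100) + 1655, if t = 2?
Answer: 3751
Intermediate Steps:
P(W) = -4*W**2 (P(W) = (-4*W)*W = -4*W**2)
(P(Q(-1, t)) + 2100) + 1655 = (-4*(-1)**2 + 2100) + 1655 = (-4*1 + 2100) + 1655 = (-4 + 2100) + 1655 = 2096 + 1655 = 3751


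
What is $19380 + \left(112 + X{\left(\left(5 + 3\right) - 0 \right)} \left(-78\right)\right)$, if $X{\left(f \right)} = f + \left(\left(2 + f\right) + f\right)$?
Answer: $17464$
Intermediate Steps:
$X{\left(f \right)} = 2 + 3 f$ ($X{\left(f \right)} = f + \left(2 + 2 f\right) = 2 + 3 f$)
$19380 + \left(112 + X{\left(\left(5 + 3\right) - 0 \right)} \left(-78\right)\right) = 19380 + \left(112 + \left(2 + 3 \left(\left(5 + 3\right) - 0\right)\right) \left(-78\right)\right) = 19380 + \left(112 + \left(2 + 3 \left(8 + 0\right)\right) \left(-78\right)\right) = 19380 + \left(112 + \left(2 + 3 \cdot 8\right) \left(-78\right)\right) = 19380 + \left(112 + \left(2 + 24\right) \left(-78\right)\right) = 19380 + \left(112 + 26 \left(-78\right)\right) = 19380 + \left(112 - 2028\right) = 19380 - 1916 = 17464$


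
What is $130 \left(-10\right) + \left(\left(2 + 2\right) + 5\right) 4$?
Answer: $-1264$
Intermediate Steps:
$130 \left(-10\right) + \left(\left(2 + 2\right) + 5\right) 4 = -1300 + \left(4 + 5\right) 4 = -1300 + 9 \cdot 4 = -1300 + 36 = -1264$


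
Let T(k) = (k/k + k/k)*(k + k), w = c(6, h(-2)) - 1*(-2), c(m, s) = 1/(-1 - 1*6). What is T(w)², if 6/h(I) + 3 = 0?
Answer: 2704/49 ≈ 55.184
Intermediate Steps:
h(I) = -2 (h(I) = 6/(-3 + 0) = 6/(-3) = 6*(-⅓) = -2)
c(m, s) = -⅐ (c(m, s) = 1/(-1 - 6) = 1/(-7) = 1*(-⅐) = -⅐)
w = 13/7 (w = -⅐ - 1*(-2) = -⅐ + 2 = 13/7 ≈ 1.8571)
T(k) = 4*k (T(k) = (1 + 1)*(2*k) = 2*(2*k) = 4*k)
T(w)² = (4*(13/7))² = (52/7)² = 2704/49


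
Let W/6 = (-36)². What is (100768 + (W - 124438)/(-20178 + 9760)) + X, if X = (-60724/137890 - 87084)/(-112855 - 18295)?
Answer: 2373390460777584664/23550245165375 ≈ 1.0078e+5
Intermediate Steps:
W = 7776 (W = 6*(-36)² = 6*1296 = 7776)
X = 3002018371/4521068375 (X = (-60724*1/137890 - 87084)/(-131150) = (-30362/68945 - 87084)*(-1/131150) = -6004036742/68945*(-1/131150) = 3002018371/4521068375 ≈ 0.66401)
(100768 + (W - 124438)/(-20178 + 9760)) + X = (100768 + (7776 - 124438)/(-20178 + 9760)) + 3002018371/4521068375 = (100768 - 116662/(-10418)) + 3002018371/4521068375 = (100768 - 116662*(-1/10418)) + 3002018371/4521068375 = (100768 + 58331/5209) + 3002018371/4521068375 = 524958843/5209 + 3002018371/4521068375 = 2373390460777584664/23550245165375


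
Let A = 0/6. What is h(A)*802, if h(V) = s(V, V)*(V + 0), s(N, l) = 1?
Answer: 0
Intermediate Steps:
A = 0 (A = 0*(⅙) = 0)
h(V) = V (h(V) = 1*(V + 0) = 1*V = V)
h(A)*802 = 0*802 = 0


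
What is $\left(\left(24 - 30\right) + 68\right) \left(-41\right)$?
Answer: $-2542$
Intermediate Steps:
$\left(\left(24 - 30\right) + 68\right) \left(-41\right) = \left(-6 + 68\right) \left(-41\right) = 62 \left(-41\right) = -2542$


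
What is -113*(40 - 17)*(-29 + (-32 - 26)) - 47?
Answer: 226066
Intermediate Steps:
-113*(40 - 17)*(-29 + (-32 - 26)) - 47 = -2599*(-29 - 58) - 47 = -2599*(-87) - 47 = -113*(-2001) - 47 = 226113 - 47 = 226066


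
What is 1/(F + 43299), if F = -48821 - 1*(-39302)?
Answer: 1/33780 ≈ 2.9603e-5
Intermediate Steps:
F = -9519 (F = -48821 + 39302 = -9519)
1/(F + 43299) = 1/(-9519 + 43299) = 1/33780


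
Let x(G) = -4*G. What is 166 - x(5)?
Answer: 186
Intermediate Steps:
166 - x(5) = 166 - (-4)*5 = 166 - 1*(-20) = 166 + 20 = 186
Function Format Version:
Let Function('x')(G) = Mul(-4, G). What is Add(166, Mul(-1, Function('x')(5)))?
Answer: 186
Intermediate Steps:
Add(166, Mul(-1, Function('x')(5))) = Add(166, Mul(-1, Mul(-4, 5))) = Add(166, Mul(-1, -20)) = Add(166, 20) = 186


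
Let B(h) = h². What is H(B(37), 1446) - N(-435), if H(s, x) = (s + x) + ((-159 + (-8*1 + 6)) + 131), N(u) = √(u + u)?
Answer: 2785 - I*√870 ≈ 2785.0 - 29.496*I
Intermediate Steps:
N(u) = √2*√u (N(u) = √(2*u) = √2*√u)
H(s, x) = -30 + s + x (H(s, x) = (s + x) + ((-159 + (-8 + 6)) + 131) = (s + x) + ((-159 - 2) + 131) = (s + x) + (-161 + 131) = (s + x) - 30 = -30 + s + x)
H(B(37), 1446) - N(-435) = (-30 + 37² + 1446) - √2*√(-435) = (-30 + 1369 + 1446) - √2*I*√435 = 2785 - I*√870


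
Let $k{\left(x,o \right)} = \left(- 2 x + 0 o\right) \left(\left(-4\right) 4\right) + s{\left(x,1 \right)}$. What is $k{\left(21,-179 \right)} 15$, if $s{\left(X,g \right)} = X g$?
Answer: $10395$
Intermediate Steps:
$k{\left(x,o \right)} = 33 x$ ($k{\left(x,o \right)} = \left(- 2 x + 0 o\right) \left(\left(-4\right) 4\right) + x 1 = \left(- 2 x + 0\right) \left(-16\right) + x = - 2 x \left(-16\right) + x = 32 x + x = 33 x$)
$k{\left(21,-179 \right)} 15 = 33 \cdot 21 \cdot 15 = 693 \cdot 15 = 10395$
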